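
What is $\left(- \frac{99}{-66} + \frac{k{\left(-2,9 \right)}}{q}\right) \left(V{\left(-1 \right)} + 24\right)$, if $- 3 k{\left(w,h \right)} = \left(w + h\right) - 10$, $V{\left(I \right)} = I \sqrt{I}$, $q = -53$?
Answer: $\frac{1884}{53} - \frac{157 i}{106} \approx 35.547 - 1.4811 i$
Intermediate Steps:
$V{\left(I \right)} = I^{\frac{3}{2}}$
$k{\left(w,h \right)} = \frac{10}{3} - \frac{h}{3} - \frac{w}{3}$ ($k{\left(w,h \right)} = - \frac{\left(w + h\right) - 10}{3} = - \frac{\left(h + w\right) - 10}{3} = - \frac{-10 + h + w}{3} = \frac{10}{3} - \frac{h}{3} - \frac{w}{3}$)
$\left(- \frac{99}{-66} + \frac{k{\left(-2,9 \right)}}{q}\right) \left(V{\left(-1 \right)} + 24\right) = \left(- \frac{99}{-66} + \frac{\frac{10}{3} - 3 - - \frac{2}{3}}{-53}\right) \left(\left(-1\right)^{\frac{3}{2}} + 24\right) = \left(\left(-99\right) \left(- \frac{1}{66}\right) + \left(\frac{10}{3} - 3 + \frac{2}{3}\right) \left(- \frac{1}{53}\right)\right) \left(- i + 24\right) = \left(\frac{3}{2} + 1 \left(- \frac{1}{53}\right)\right) \left(24 - i\right) = \left(\frac{3}{2} - \frac{1}{53}\right) \left(24 - i\right) = \frac{157 \left(24 - i\right)}{106} = \frac{1884}{53} - \frac{157 i}{106}$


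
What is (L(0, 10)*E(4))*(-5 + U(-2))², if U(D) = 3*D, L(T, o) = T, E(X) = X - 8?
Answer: 0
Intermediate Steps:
E(X) = -8 + X
(L(0, 10)*E(4))*(-5 + U(-2))² = (0*(-8 + 4))*(-5 + 3*(-2))² = (0*(-4))*(-5 - 6)² = 0*(-11)² = 0*121 = 0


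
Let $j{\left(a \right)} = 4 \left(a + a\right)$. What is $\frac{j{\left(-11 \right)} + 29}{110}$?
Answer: $- \frac{59}{110} \approx -0.53636$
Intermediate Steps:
$j{\left(a \right)} = 8 a$ ($j{\left(a \right)} = 4 \cdot 2 a = 8 a$)
$\frac{j{\left(-11 \right)} + 29}{110} = \frac{8 \left(-11\right) + 29}{110} = \left(-88 + 29\right) \frac{1}{110} = \left(-59\right) \frac{1}{110} = - \frac{59}{110}$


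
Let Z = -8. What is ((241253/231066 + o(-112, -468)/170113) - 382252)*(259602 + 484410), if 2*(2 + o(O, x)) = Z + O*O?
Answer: -207018076288313533838/727913527 ≈ -2.8440e+11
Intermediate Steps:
o(O, x) = -6 + O²/2 (o(O, x) = -2 + (-8 + O*O)/2 = -2 + (-8 + O²)/2 = -2 + (-4 + O²/2) = -6 + O²/2)
((241253/231066 + o(-112, -468)/170113) - 382252)*(259602 + 484410) = ((241253/231066 + (-6 + (½)*(-112)²)/170113) - 382252)*(259602 + 484410) = ((241253*(1/231066) + (-6 + (½)*12544)*(1/170113)) - 382252)*744012 = ((241253/231066 + (-6 + 6272)*(1/170113)) - 382252)*744012 = ((241253/231066 + 6266*(1/170113)) - 382252)*744012 = ((241253/231066 + 6266/170113) - 382252)*744012 = (42488131145/39307330458 - 382252)*744012 = -15025263194100271/39307330458*744012 = -207018076288313533838/727913527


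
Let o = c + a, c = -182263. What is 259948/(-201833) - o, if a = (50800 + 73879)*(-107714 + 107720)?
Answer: -114199591511/201833 ≈ -5.6581e+5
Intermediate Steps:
a = 748074 (a = 124679*6 = 748074)
o = 565811 (o = -182263 + 748074 = 565811)
259948/(-201833) - o = 259948/(-201833) - 1*565811 = 259948*(-1/201833) - 565811 = -259948/201833 - 565811 = -114199591511/201833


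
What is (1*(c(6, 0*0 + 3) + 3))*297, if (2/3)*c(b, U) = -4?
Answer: -891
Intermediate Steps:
c(b, U) = -6 (c(b, U) = (3/2)*(-4) = -6)
(1*(c(6, 0*0 + 3) + 3))*297 = (1*(-6 + 3))*297 = (1*(-3))*297 = -3*297 = -891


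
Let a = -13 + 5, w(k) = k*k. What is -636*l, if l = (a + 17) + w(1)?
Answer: -6360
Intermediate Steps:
w(k) = k²
a = -8
l = 10 (l = (-8 + 17) + 1² = 9 + 1 = 10)
-636*l = -636*10 = -6360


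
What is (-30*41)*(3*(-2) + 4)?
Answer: 2460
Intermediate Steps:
(-30*41)*(3*(-2) + 4) = -1230*(-6 + 4) = -1230*(-2) = 2460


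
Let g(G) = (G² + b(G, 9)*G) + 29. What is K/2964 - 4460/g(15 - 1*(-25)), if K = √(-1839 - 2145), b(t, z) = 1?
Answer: -4460/1669 + I*√249/741 ≈ -2.6723 + 0.021295*I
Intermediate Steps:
g(G) = 29 + G + G² (g(G) = (G² + 1*G) + 29 = (G² + G) + 29 = (G + G²) + 29 = 29 + G + G²)
K = 4*I*√249 (K = √(-3984) = 4*I*√249 ≈ 63.119*I)
K/2964 - 4460/g(15 - 1*(-25)) = (4*I*√249)/2964 - 4460/(29 + (15 - 1*(-25)) + (15 - 1*(-25))²) = (4*I*√249)*(1/2964) - 4460/(29 + (15 + 25) + (15 + 25)²) = I*√249/741 - 4460/(29 + 40 + 40²) = I*√249/741 - 4460/(29 + 40 + 1600) = I*√249/741 - 4460/1669 = -4460/1669 + I*√249/741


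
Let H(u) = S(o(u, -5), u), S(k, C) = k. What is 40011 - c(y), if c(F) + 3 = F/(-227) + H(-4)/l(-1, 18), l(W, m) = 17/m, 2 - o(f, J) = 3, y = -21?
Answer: 154417755/3859 ≈ 40015.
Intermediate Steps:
o(f, J) = -1 (o(f, J) = 2 - 1*3 = 2 - 3 = -1)
H(u) = -1
c(F) = -69/17 - F/227 (c(F) = -3 + (F/(-227) - 1/(17/18)) = -3 + (F*(-1/227) - 1/(17*(1/18))) = -3 + (-F/227 - 1/17/18) = -3 + (-F/227 - 1*18/17) = -3 + (-F/227 - 18/17) = -3 + (-18/17 - F/227) = -69/17 - F/227)
40011 - c(y) = 40011 - (-69/17 - 1/227*(-21)) = 40011 - (-69/17 + 21/227) = 40011 - 1*(-15306/3859) = 40011 + 15306/3859 = 154417755/3859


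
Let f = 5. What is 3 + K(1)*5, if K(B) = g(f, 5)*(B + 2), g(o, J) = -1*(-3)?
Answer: 48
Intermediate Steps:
g(o, J) = 3
K(B) = 6 + 3*B (K(B) = 3*(B + 2) = 3*(2 + B) = 6 + 3*B)
3 + K(1)*5 = 3 + (6 + 3*1)*5 = 3 + (6 + 3)*5 = 3 + 9*5 = 3 + 45 = 48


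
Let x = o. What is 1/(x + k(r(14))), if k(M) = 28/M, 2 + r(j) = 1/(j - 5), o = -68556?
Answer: -17/1165704 ≈ -1.4583e-5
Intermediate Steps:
r(j) = -2 + 1/(-5 + j) (r(j) = -2 + 1/(j - 5) = -2 + 1/(-5 + j))
x = -68556
1/(x + k(r(14))) = 1/(-68556 + 28/(((11 - 2*14)/(-5 + 14)))) = 1/(-68556 + 28/(((11 - 28)/9))) = 1/(-68556 + 28/(((1/9)*(-17)))) = 1/(-68556 + 28/(-17/9)) = 1/(-68556 + 28*(-9/17)) = 1/(-68556 - 252/17) = 1/(-1165704/17) = -17/1165704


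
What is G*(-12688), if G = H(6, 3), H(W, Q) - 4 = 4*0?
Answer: -50752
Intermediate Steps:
H(W, Q) = 4 (H(W, Q) = 4 + 4*0 = 4 + 0 = 4)
G = 4
G*(-12688) = 4*(-12688) = -50752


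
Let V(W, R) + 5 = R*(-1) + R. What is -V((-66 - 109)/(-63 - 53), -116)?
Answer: 5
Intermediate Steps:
V(W, R) = -5 (V(W, R) = -5 + (R*(-1) + R) = -5 + (-R + R) = -5 + 0 = -5)
-V((-66 - 109)/(-63 - 53), -116) = -1*(-5) = 5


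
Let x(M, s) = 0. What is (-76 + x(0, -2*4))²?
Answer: 5776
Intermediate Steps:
(-76 + x(0, -2*4))² = (-76 + 0)² = (-76)² = 5776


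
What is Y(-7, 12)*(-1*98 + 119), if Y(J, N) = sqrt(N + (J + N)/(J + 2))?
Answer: 21*sqrt(11) ≈ 69.649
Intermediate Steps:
Y(J, N) = sqrt(N + (J + N)/(2 + J))
Y(-7, 12)*(-1*98 + 119) = sqrt((-7 + 12 + 12*(2 - 7))/(2 - 7))*(-1*98 + 119) = sqrt((-7 + 12 + 12*(-5))/(-5))*(-98 + 119) = sqrt(-(-7 + 12 - 60)/5)*21 = sqrt(-1/5*(-55))*21 = sqrt(11)*21 = 21*sqrt(11)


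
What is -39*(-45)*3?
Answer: 5265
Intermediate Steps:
-39*(-45)*3 = 1755*3 = 5265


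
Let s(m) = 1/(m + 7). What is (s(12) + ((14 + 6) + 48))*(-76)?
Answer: -5172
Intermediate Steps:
s(m) = 1/(7 + m)
(s(12) + ((14 + 6) + 48))*(-76) = (1/(7 + 12) + ((14 + 6) + 48))*(-76) = (1/19 + (20 + 48))*(-76) = (1/19 + 68)*(-76) = (1293/19)*(-76) = -5172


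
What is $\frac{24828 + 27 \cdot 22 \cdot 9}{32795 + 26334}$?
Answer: $\frac{30174}{59129} \approx 0.51031$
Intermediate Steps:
$\frac{24828 + 27 \cdot 22 \cdot 9}{32795 + 26334} = \frac{24828 + 594 \cdot 9}{59129} = \left(24828 + 5346\right) \frac{1}{59129} = 30174 \cdot \frac{1}{59129} = \frac{30174}{59129}$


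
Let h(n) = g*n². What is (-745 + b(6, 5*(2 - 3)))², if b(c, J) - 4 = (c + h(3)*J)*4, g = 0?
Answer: 514089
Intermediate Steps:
h(n) = 0 (h(n) = 0*n² = 0)
b(c, J) = 4 + 4*c (b(c, J) = 4 + (c + 0*J)*4 = 4 + (c + 0)*4 = 4 + c*4 = 4 + 4*c)
(-745 + b(6, 5*(2 - 3)))² = (-745 + (4 + 4*6))² = (-745 + (4 + 24))² = (-745 + 28)² = (-717)² = 514089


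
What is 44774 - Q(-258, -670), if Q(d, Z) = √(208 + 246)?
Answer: 44774 - √454 ≈ 44753.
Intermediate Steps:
Q(d, Z) = √454
44774 - Q(-258, -670) = 44774 - √454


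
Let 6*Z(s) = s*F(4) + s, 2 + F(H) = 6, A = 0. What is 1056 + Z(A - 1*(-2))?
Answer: 3173/3 ≈ 1057.7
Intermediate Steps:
F(H) = 4 (F(H) = -2 + 6 = 4)
Z(s) = 5*s/6 (Z(s) = (s*4 + s)/6 = (4*s + s)/6 = (5*s)/6 = 5*s/6)
1056 + Z(A - 1*(-2)) = 1056 + 5*(0 - 1*(-2))/6 = 1056 + 5*(0 + 2)/6 = 1056 + (⅚)*2 = 1056 + 5/3 = 3173/3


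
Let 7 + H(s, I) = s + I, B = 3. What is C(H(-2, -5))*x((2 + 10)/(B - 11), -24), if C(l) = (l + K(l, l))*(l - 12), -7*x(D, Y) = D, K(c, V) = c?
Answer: 156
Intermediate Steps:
x(D, Y) = -D/7
H(s, I) = -7 + I + s (H(s, I) = -7 + (s + I) = -7 + (I + s) = -7 + I + s)
C(l) = 2*l*(-12 + l) (C(l) = (l + l)*(l - 12) = (2*l)*(-12 + l) = 2*l*(-12 + l))
C(H(-2, -5))*x((2 + 10)/(B - 11), -24) = (2*(-7 - 5 - 2)*(-12 + (-7 - 5 - 2)))*(-(2 + 10)/(7*(3 - 11))) = (2*(-14)*(-12 - 14))*(-12/(7*(-8))) = (2*(-14)*(-26))*(-12*(-1)/(7*8)) = 728*(-⅐*(-3/2)) = 728*(3/14) = 156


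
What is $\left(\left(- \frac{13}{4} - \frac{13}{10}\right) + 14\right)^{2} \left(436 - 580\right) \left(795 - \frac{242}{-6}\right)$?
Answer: $- \frac{268550478}{25} \approx -1.0742 \cdot 10^{7}$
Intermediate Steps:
$\left(\left(- \frac{13}{4} - \frac{13}{10}\right) + 14\right)^{2} \left(436 - 580\right) \left(795 - \frac{242}{-6}\right) = \left(\left(\left(-13\right) \frac{1}{4} - \frac{13}{10}\right) + 14\right)^{2} \left(- 144 \left(795 - - \frac{121}{3}\right)\right) = \left(\left(- \frac{13}{4} - \frac{13}{10}\right) + 14\right)^{2} \left(- 144 \left(795 + \frac{121}{3}\right)\right) = \left(- \frac{91}{20} + 14\right)^{2} \left(\left(-144\right) \frac{2506}{3}\right) = \left(\frac{189}{20}\right)^{2} \left(-120288\right) = \frac{35721}{400} \left(-120288\right) = - \frac{268550478}{25}$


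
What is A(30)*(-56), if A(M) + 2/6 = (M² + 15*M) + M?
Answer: -231784/3 ≈ -77261.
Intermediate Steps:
A(M) = -⅓ + M² + 16*M (A(M) = -⅓ + ((M² + 15*M) + M) = -⅓ + (M² + 16*M) = -⅓ + M² + 16*M)
A(30)*(-56) = (-⅓ + 30² + 16*30)*(-56) = (-⅓ + 900 + 480)*(-56) = (4139/3)*(-56) = -231784/3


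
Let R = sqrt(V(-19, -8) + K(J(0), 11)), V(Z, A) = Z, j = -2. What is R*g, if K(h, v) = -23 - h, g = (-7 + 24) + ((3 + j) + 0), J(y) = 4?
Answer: 18*I*sqrt(46) ≈ 122.08*I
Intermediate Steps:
g = 18 (g = (-7 + 24) + ((3 - 2) + 0) = 17 + (1 + 0) = 17 + 1 = 18)
R = I*sqrt(46) (R = sqrt(-19 + (-23 - 1*4)) = sqrt(-19 + (-23 - 4)) = sqrt(-19 - 27) = sqrt(-46) = I*sqrt(46) ≈ 6.7823*I)
R*g = (I*sqrt(46))*18 = 18*I*sqrt(46)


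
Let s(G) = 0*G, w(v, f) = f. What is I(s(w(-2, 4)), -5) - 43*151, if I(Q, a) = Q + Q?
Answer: -6493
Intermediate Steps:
s(G) = 0
I(Q, a) = 2*Q
I(s(w(-2, 4)), -5) - 43*151 = 2*0 - 43*151 = 0 - 6493 = -6493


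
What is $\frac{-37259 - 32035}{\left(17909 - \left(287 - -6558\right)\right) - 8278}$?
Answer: $- \frac{34647}{1393} \approx -24.872$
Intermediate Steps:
$\frac{-37259 - 32035}{\left(17909 - \left(287 - -6558\right)\right) - 8278} = - \frac{69294}{\left(17909 - \left(287 + 6558\right)\right) - 8278} = - \frac{69294}{\left(17909 - 6845\right) - 8278} = - \frac{69294}{11064 - 8278} = - \frac{69294}{2786} = \left(-69294\right) \frac{1}{2786} = - \frac{34647}{1393}$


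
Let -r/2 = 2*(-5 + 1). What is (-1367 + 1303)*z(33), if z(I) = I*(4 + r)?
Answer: -42240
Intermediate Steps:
r = 16 (r = -4*(-5 + 1) = -4*(-4) = -2*(-8) = 16)
z(I) = 20*I (z(I) = I*(4 + 16) = I*20 = 20*I)
(-1367 + 1303)*z(33) = (-1367 + 1303)*(20*33) = -64*660 = -42240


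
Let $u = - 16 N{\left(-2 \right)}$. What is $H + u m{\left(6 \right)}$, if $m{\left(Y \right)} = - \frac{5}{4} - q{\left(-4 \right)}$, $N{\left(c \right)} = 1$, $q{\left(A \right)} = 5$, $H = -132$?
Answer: $-32$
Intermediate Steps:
$m{\left(Y \right)} = - \frac{25}{4}$ ($m{\left(Y \right)} = - \frac{5}{4} - 5 = - \frac{25}{4}$)
$u = -16$ ($u = \left(-16\right) 1 = -16$)
$H + u m{\left(6 \right)} = -132 - -100 = -132 + 100 = -32$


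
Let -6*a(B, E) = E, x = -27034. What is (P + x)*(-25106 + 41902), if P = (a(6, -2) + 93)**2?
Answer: -2769761176/9 ≈ -3.0775e+8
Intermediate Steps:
a(B, E) = -E/6
P = 78400/9 (P = (-1/6*(-2) + 93)**2 = (1/3 + 93)**2 = (280/3)**2 = 78400/9 ≈ 8711.1)
(P + x)*(-25106 + 41902) = (78400/9 - 27034)*(-25106 + 41902) = -164906/9*16796 = -2769761176/9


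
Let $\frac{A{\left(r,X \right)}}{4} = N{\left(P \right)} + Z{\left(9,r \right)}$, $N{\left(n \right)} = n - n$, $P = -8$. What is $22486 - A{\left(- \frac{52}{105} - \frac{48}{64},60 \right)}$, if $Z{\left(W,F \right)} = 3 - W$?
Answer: $22510$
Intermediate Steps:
$N{\left(n \right)} = 0$
$A{\left(r,X \right)} = -24$ ($A{\left(r,X \right)} = 4 \left(0 + \left(3 - 9\right)\right) = 4 \left(0 - 6\right) = 4 \left(-6\right) = -24$)
$22486 - A{\left(- \frac{52}{105} - \frac{48}{64},60 \right)} = 22486 - -24 = 22486 + 24 = 22510$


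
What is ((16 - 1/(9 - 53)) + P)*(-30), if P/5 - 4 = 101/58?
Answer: -856125/638 ≈ -1341.9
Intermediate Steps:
P = 1665/58 (P = 20 + 5*(101/58) = 20 + 505/58 = 1665/58 ≈ 28.707)
((16 - 1/(9 - 53)) + P)*(-30) = ((16 - 1/(9 - 53)) + 1665/58)*(-30) = ((16 - 1/(-44)) + 1665/58)*(-30) = ((16 - 1*(-1/44)) + 1665/58)*(-30) = ((16 + 1/44) + 1665/58)*(-30) = (705/44 + 1665/58)*(-30) = (57075/1276)*(-30) = -856125/638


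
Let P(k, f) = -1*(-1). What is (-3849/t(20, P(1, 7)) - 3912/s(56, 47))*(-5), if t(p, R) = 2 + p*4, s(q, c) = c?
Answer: 2508435/3854 ≈ 650.87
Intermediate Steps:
P(k, f) = 1
t(p, R) = 2 + 4*p
(-3849/t(20, P(1, 7)) - 3912/s(56, 47))*(-5) = (-3849/(2 + 4*20) - 3912/47)*(-5) = (-3849/(2 + 80) - 3912*1/47)*(-5) = (-3849/82 - 3912/47)*(-5) = -501687/3854*(-5) = 2508435/3854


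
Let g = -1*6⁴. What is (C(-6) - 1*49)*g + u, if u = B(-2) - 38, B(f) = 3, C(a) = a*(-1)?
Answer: 55693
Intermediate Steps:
C(a) = -a
g = -1296 (g = -1*1296 = -1296)
u = -35 (u = 3 - 38 = -35)
(C(-6) - 1*49)*g + u = (-1*(-6) - 1*49)*(-1296) - 35 = (6 - 49)*(-1296) - 35 = -43*(-1296) - 35 = 55728 - 35 = 55693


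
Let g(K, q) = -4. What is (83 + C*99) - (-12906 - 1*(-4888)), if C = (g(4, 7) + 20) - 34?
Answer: 6319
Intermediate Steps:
C = -18 (C = (-4 + 20) - 34 = 16 - 34 = -18)
(83 + C*99) - (-12906 - 1*(-4888)) = (83 - 18*99) - (-12906 - 1*(-4888)) = (83 - 1782) - (-12906 + 4888) = -1699 - 1*(-8018) = -1699 + 8018 = 6319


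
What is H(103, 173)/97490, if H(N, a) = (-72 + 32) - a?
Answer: -213/97490 ≈ -0.0021848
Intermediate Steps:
H(N, a) = -40 - a
H(103, 173)/97490 = (-40 - 1*173)/97490 = (-40 - 173)*(1/97490) = -213*1/97490 = -213/97490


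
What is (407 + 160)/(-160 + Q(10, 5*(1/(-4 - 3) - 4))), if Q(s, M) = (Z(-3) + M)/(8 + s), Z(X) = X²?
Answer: -35721/10121 ≈ -3.5294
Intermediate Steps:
Q(s, M) = (9 + M)/(8 + s) (Q(s, M) = ((-3)² + M)/(8 + s) = (9 + M)/(8 + s))
(407 + 160)/(-160 + Q(10, 5*(1/(-4 - 3) - 4))) = (407 + 160)/(-160 + (9 + 5*(1/(-4 - 3) - 4))/(8 + 10)) = 567/(-160 + (9 + 5*(1/(-7) - 4))/18) = 567/(-160 + (9 + 5*(-⅐ - 4))/18) = 567/(-160 + (9 + 5*(-29/7))/18) = 567/(-160 + (9 - 145/7)/18) = 567/(-160 + (1/18)*(-82/7)) = 567/(-160 - 41/63) = 567/(-10121/63) = 567*(-63/10121) = -35721/10121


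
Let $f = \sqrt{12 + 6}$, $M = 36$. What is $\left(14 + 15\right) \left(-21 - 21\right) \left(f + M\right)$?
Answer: $-43848 - 3654 \sqrt{2} \approx -49016.0$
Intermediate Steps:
$f = 3 \sqrt{2}$ ($f = \sqrt{18} = 3 \sqrt{2} \approx 4.2426$)
$\left(14 + 15\right) \left(-21 - 21\right) \left(f + M\right) = \left(14 + 15\right) \left(-21 - 21\right) \left(3 \sqrt{2} + 36\right) = 29 \left(-42\right) \left(36 + 3 \sqrt{2}\right) = - 1218 \left(36 + 3 \sqrt{2}\right) = -43848 - 3654 \sqrt{2}$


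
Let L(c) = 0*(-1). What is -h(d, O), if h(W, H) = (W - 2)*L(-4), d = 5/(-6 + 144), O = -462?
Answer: 0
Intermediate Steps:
d = 5/138 ≈ 0.036232
L(c) = 0
h(W, H) = 0 (h(W, H) = (W - 2)*0 = (-2 + W)*0 = 0)
-h(d, O) = -1*0 = 0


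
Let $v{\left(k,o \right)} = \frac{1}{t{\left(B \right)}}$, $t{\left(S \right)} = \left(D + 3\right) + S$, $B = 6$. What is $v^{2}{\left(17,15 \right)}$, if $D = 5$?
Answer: $\frac{1}{196} \approx 0.005102$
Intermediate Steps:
$t{\left(S \right)} = 8 + S$ ($t{\left(S \right)} = \left(5 + 3\right) + S = 8 + S$)
$v{\left(k,o \right)} = \frac{1}{14}$ ($v{\left(k,o \right)} = \frac{1}{8 + 6} = \frac{1}{14}$)
$v^{2}{\left(17,15 \right)} = \left(\frac{1}{14}\right)^{2} = \frac{1}{196}$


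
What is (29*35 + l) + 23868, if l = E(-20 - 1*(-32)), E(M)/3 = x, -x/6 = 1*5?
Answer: 24793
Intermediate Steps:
x = -30 (x = -6*5 = -30)
E(M) = -90 (E(M) = 3*(-30) = -90)
l = -90
(29*35 + l) + 23868 = (29*35 - 90) + 23868 = (1015 - 90) + 23868 = 925 + 23868 = 24793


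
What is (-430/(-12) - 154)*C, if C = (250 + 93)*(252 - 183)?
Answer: -5593301/2 ≈ -2.7967e+6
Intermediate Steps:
C = 23667 (C = 343*69 = 23667)
(-430/(-12) - 154)*C = (-430/(-12) - 154)*23667 = (-430*(-1/12) - 154)*23667 = (215/6 - 154)*23667 = -709/6*23667 = -5593301/2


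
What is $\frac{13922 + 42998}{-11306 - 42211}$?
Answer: $- \frac{56920}{53517} \approx -1.0636$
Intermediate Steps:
$\frac{13922 + 42998}{-11306 - 42211} = \frac{56920}{-53517} = 56920 \left(- \frac{1}{53517}\right) = - \frac{56920}{53517}$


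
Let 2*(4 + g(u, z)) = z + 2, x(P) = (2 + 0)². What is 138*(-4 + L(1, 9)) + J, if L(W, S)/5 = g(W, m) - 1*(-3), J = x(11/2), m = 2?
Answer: 142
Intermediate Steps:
x(P) = 4 (x(P) = 2² = 4)
J = 4
g(u, z) = -3 + z/2 (g(u, z) = -4 + (z + 2)/2 = -4 + (2 + z)/2 = -4 + (1 + z/2) = -3 + z/2)
L(W, S) = 5 (L(W, S) = 5*((-3 + (½)*2) - 1*(-3)) = 5*((-3 + 1) + 3) = 5*(-2 + 3) = 5*1 = 5)
138*(-4 + L(1, 9)) + J = 138*(-4 + 5) + 4 = 138*1 + 4 = 138 + 4 = 142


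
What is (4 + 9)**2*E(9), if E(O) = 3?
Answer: 507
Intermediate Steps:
(4 + 9)**2*E(9) = (4 + 9)**2*3 = 13**2*3 = 169*3 = 507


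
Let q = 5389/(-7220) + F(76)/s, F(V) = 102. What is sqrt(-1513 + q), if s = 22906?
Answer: I*sqrt(7167992937841905)/2176070 ≈ 38.907*I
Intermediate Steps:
q = -61351997/82690660 (q = 5389/(-7220) + 102/22906 = 5389*(-1/7220) + 102*(1/22906) = -5389/7220 + 51/11453 = -61351997/82690660 ≈ -0.74195)
sqrt(-1513 + q) = sqrt(-1513 - 61351997/82690660) = sqrt(-125172320577/82690660) = I*sqrt(7167992937841905)/2176070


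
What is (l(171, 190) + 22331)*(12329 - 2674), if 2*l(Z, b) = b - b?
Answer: 215605805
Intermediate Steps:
l(Z, b) = 0 (l(Z, b) = (b - b)/2 = (1/2)*0 = 0)
(l(171, 190) + 22331)*(12329 - 2674) = (0 + 22331)*(12329 - 2674) = 22331*9655 = 215605805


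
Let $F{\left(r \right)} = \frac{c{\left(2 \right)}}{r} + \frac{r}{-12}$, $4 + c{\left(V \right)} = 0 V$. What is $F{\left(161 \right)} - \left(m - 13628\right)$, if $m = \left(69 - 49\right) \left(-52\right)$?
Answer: $\frac{28312607}{1932} \approx 14655.0$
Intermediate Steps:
$m = -1040$ ($m = 20 \left(-52\right) = -1040$)
$c{\left(V \right)} = -4$ ($c{\left(V \right)} = -4 + 0 V = -4 + 0 = -4$)
$F{\left(r \right)} = - \frac{4}{r} - \frac{r}{12}$ ($F{\left(r \right)} = - \frac{4}{r} + \frac{r}{-12} = - \frac{4}{r} + r \left(- \frac{1}{12}\right) = - \frac{4}{r} - \frac{r}{12}$)
$F{\left(161 \right)} - \left(m - 13628\right) = \left(- \frac{4}{161} - \frac{161}{12}\right) - \left(-1040 - 13628\right) = \left(\left(-4\right) \frac{1}{161} - \frac{161}{12}\right) - \left(-1040 - 13628\right) = \left(- \frac{4}{161} - \frac{161}{12}\right) - -14668 = - \frac{25969}{1932} + 14668 = \frac{28312607}{1932}$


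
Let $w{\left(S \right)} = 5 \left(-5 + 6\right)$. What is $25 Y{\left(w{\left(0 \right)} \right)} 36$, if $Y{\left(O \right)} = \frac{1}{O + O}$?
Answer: $90$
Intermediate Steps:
$w{\left(S \right)} = 5$ ($w{\left(S \right)} = 5 \cdot 1 = 5$)
$Y{\left(O \right)} = \frac{1}{2 O}$
$25 Y{\left(w{\left(0 \right)} \right)} 36 = 25 \frac{1}{2 \cdot 5} \cdot 36 = 25 \cdot \frac{1}{2} \cdot \frac{1}{5} \cdot 36 = 25 \cdot \frac{1}{10} \cdot 36 = \frac{5}{2} \cdot 36 = 90$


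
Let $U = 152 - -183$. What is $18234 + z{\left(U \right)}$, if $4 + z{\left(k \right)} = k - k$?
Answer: $18230$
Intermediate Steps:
$U = 335$ ($U = 152 + 183 = 335$)
$z{\left(k \right)} = -4$ ($z{\left(k \right)} = -4 + \left(k - k\right) = -4 + 0 = -4$)
$18234 + z{\left(U \right)} = 18234 - 4 = 18230$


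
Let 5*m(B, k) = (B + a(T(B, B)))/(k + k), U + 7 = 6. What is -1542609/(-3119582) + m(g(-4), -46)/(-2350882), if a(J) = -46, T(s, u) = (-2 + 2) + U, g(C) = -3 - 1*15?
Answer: 9066228242773/18334422928310 ≈ 0.49449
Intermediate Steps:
U = -1 (U = -7 + 6 = -1)
g(C) = -18 (g(C) = -3 - 15 = -18)
T(s, u) = -1 (T(s, u) = (-2 + 2) - 1 = 0 - 1 = -1)
m(B, k) = (-46 + B)/(10*k) (m(B, k) = ((B - 46)/(k + k))/5 = ((-46 + B)/((2*k)))/5 = ((-46 + B)*(1/(2*k)))/5 = ((-46 + B)/(2*k))/5 = (-46 + B)/(10*k))
-1542609/(-3119582) + m(g(-4), -46)/(-2350882) = -1542609/(-3119582) + ((⅒)*(-46 - 18)/(-46))/(-2350882) = -1542609*(-1/3119582) + ((⅒)*(-1/46)*(-64))*(-1/2350882) = 1542609/3119582 + (16/115)*(-1/2350882) = 1542609/3119582 - 8/135175715 = 9066228242773/18334422928310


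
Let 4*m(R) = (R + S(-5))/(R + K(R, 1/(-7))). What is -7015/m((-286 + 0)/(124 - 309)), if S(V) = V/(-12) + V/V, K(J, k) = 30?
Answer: -1965097920/6577 ≈ -2.9878e+5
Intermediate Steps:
S(V) = 1 - V/12 (S(V) = V*(-1/12) + 1 = -V/12 + 1 = 1 - V/12)
m(R) = (17/12 + R)/(4*(30 + R)) (m(R) = ((R + (1 - 1/12*(-5)))/(R + 30))/4 = ((R + (1 + 5/12))/(30 + R))/4 = ((R + 17/12)/(30 + R))/4 = ((17/12 + R)/(30 + R))/4 = (17/12 + R)/(4*(30 + R)))
-7015/m((-286 + 0)/(124 - 309)) = -7015*48*(30 + (-286 + 0)/(124 - 309))/(17 + 12*((-286 + 0)/(124 - 309))) = -7015*48*(30 - 286/(-185))/(17 + 12*(-286/(-185))) = -7015*48*(30 - 286*(-1/185))/(17 + 12*(-286*(-1/185))) = -7015*48*(30 + 286/185)/(17 + 12*(286/185)) = -7015*280128/(185*(17 + 3432/185)) = -7015/((1/48)*(185/5836)*(6577/185)) = -7015/6577/280128 = -7015*280128/6577 = -1965097920/6577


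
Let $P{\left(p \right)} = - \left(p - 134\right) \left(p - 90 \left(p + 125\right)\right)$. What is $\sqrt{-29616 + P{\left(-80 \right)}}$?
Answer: $2 i \sqrt{228359} \approx 955.74 i$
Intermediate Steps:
$P{\left(p \right)} = - \left(-11250 - 89 p\right) \left(-134 + p\right)$ ($P{\left(p \right)} = - \left(-134 + p\right) \left(p - 90 \left(125 + p\right)\right) = - \left(-134 + p\right) \left(p - \left(11250 + 90 p\right)\right) = - \left(-134 + p\right) \left(-11250 - 89 p\right) = - \left(-11250 - 89 p\right) \left(-134 + p\right)$)
$\sqrt{-29616 + P{\left(-80 \right)}} = \sqrt{-29616 - \left(1453420 - 569600\right)} = \sqrt{-29616 + \left(-1507500 + 54080 + 89 \cdot 6400\right)} = \sqrt{-29616 + \left(-1507500 + 54080 + 569600\right)} = \sqrt{-29616 - 883820} = \sqrt{-913436} = 2 i \sqrt{228359}$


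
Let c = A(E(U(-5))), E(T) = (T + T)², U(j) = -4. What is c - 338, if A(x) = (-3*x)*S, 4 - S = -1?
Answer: -1298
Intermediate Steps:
S = 5 (S = 4 - 1*(-1) = 4 + 1 = 5)
E(T) = 4*T² (E(T) = (2*T)² = 4*T²)
A(x) = -15*x (A(x) = -3*x*5 = -15*x)
c = -960 (c = -60*(-4)² = -60*16 = -15*64 = -960)
c - 338 = -960 - 338 = -1298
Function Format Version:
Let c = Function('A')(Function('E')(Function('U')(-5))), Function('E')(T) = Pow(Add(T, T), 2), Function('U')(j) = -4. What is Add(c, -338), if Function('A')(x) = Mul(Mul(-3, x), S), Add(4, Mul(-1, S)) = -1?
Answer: -1298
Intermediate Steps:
S = 5 (S = Add(4, Mul(-1, -1)) = Add(4, 1) = 5)
Function('E')(T) = Mul(4, Pow(T, 2)) (Function('E')(T) = Pow(Mul(2, T), 2) = Mul(4, Pow(T, 2)))
Function('A')(x) = Mul(-15, x) (Function('A')(x) = Mul(Mul(-3, x), 5) = Mul(-15, x))
c = -960 (c = Mul(-15, Mul(4, Pow(-4, 2))) = Mul(-15, Mul(4, 16)) = Mul(-15, 64) = -960)
Add(c, -338) = Add(-960, -338) = -1298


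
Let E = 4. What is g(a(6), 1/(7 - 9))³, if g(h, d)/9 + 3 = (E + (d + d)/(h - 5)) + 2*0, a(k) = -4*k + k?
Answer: 10077696/12167 ≈ 828.28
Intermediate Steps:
a(k) = -3*k
g(h, d) = 9 + 18*d/(-5 + h) (g(h, d) = -27 + 9*((4 + (d + d)/(h - 5)) + 2*0) = -27 + 9*((4 + (2*d)/(-5 + h)) + 0) = -27 + 9*((4 + 2*d/(-5 + h)) + 0) = -27 + 9*(4 + 2*d/(-5 + h)) = -27 + (36 + 18*d/(-5 + h)) = 9 + 18*d/(-5 + h))
g(a(6), 1/(7 - 9))³ = (9*(-5 - 3*6 + 2/(7 - 9))/(-5 - 3*6))³ = (9*(-5 - 18 + 2/(-2))/(-5 - 18))³ = (9*(-5 - 18 + 2*(-½))/(-23))³ = (9*(-1/23)*(-5 - 18 - 1))³ = (9*(-1/23)*(-24))³ = (216/23)³ = 10077696/12167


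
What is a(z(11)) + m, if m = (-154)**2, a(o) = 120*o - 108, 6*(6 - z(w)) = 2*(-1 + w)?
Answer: 23928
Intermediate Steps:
z(w) = 19/3 - w/3 (z(w) = 6 - (-1 + w)/3 = 6 - (-2 + 2*w)/6 = 6 + (1/3 - w/3) = 19/3 - w/3)
a(o) = -108 + 120*o
m = 23716
a(z(11)) + m = (-108 + 120*(19/3 - 1/3*11)) + 23716 = (-108 + 120*(19/3 - 11/3)) + 23716 = (-108 + 120*(8/3)) + 23716 = (-108 + 320) + 23716 = 212 + 23716 = 23928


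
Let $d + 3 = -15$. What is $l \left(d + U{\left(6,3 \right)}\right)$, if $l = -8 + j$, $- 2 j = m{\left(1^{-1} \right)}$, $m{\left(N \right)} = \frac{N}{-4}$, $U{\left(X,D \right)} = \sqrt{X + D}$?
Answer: $\frac{945}{8} \approx 118.13$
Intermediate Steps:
$d = -18$ ($d = -3 - 15 = -18$)
$U{\left(X,D \right)} = \sqrt{D + X}$
$m{\left(N \right)} = - \frac{N}{4}$ ($m{\left(N \right)} = N \left(- \frac{1}{4}\right) = - \frac{N}{4}$)
$j = \frac{1}{8}$ ($j = - \frac{\left(- \frac{1}{4}\right) 1^{-1}}{2} = - \frac{\left(- \frac{1}{4}\right) 1}{2} = \left(- \frac{1}{2}\right) \left(- \frac{1}{4}\right) = \frac{1}{8} \approx 0.125$)
$l = - \frac{63}{8}$ ($l = -8 + \frac{1}{8} = - \frac{63}{8} \approx -7.875$)
$l \left(d + U{\left(6,3 \right)}\right) = - \frac{63 \left(-18 + \sqrt{3 + 6}\right)}{8} = - \frac{63 \left(-18 + \sqrt{9}\right)}{8} = - \frac{63 \left(-18 + 3\right)}{8} = \left(- \frac{63}{8}\right) \left(-15\right) = \frac{945}{8}$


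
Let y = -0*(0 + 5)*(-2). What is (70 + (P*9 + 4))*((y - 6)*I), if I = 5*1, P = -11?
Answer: 750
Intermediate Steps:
I = 5
y = 0 (y = -0*5*(-2) = -5*0*(-2) = 0*(-2) = 0)
(70 + (P*9 + 4))*((y - 6)*I) = (70 + (-11*9 + 4))*((0 - 6)*5) = (70 + (-99 + 4))*(-6*5) = (70 - 95)*(-30) = -25*(-30) = 750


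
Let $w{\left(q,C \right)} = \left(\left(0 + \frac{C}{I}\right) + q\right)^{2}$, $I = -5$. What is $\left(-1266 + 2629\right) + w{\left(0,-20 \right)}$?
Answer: $1379$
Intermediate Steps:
$w{\left(q,C \right)} = \left(q - \frac{C}{5}\right)^{2}$ ($w{\left(q,C \right)} = \left(\left(0 + \frac{C}{-5}\right) + q\right)^{2} = \left(\left(0 + C \left(- \frac{1}{5}\right)\right) + q\right)^{2} = \left(\left(0 - \frac{C}{5}\right) + q\right)^{2} = \left(- \frac{C}{5} + q\right)^{2} = \left(q - \frac{C}{5}\right)^{2}$)
$\left(-1266 + 2629\right) + w{\left(0,-20 \right)} = \left(-1266 + 2629\right) + \frac{\left(-20 - 0\right)^{2}}{25} = 1363 + \frac{\left(-20 + 0\right)^{2}}{25} = 1363 + \frac{\left(-20\right)^{2}}{25} = 1363 + \frac{1}{25} \cdot 400 = 1363 + 16 = 1379$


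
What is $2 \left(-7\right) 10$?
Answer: $-140$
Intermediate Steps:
$2 \left(-7\right) 10 = \left(-14\right) 10 = -140$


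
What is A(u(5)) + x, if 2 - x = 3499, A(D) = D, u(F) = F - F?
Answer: -3497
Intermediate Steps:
u(F) = 0
x = -3497 (x = 2 - 1*3499 = 2 - 3499 = -3497)
A(u(5)) + x = 0 - 3497 = -3497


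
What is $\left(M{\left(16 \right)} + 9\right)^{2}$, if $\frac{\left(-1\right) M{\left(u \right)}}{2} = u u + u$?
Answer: $286225$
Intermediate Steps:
$M{\left(u \right)} = - 2 u - 2 u^{2}$ ($M{\left(u \right)} = - 2 \left(u u + u\right) = - 2 \left(u^{2} + u\right) = - 2 \left(u + u^{2}\right) = - 2 u - 2 u^{2}$)
$\left(M{\left(16 \right)} + 9\right)^{2} = \left(\left(-2\right) 16 \left(1 + 16\right) + 9\right)^{2} = \left(\left(-2\right) 16 \cdot 17 + 9\right)^{2} = \left(-544 + 9\right)^{2} = \left(-535\right)^{2} = 286225$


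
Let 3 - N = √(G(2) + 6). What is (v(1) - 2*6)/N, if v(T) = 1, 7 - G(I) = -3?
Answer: 11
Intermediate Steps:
G(I) = 10 (G(I) = 7 - 1*(-3) = 7 + 3 = 10)
N = -1 (N = 3 - √(10 + 6) = 3 - √16 = 3 - 1*4 = 3 - 4 = -1)
(v(1) - 2*6)/N = (1 - 2*6)/(-1) = -(1 - 12) = -1*(-11) = 11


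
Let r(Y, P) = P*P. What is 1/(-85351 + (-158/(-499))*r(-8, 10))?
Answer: -499/42574349 ≈ -1.1721e-5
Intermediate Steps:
r(Y, P) = P**2
1/(-85351 + (-158/(-499))*r(-8, 10)) = 1/(-85351 - 158/(-499)*10**2) = 1/(-85351 - 158*(-1/499)*100) = 1/(-85351 + (158/499)*100) = 1/(-85351 + 15800/499) = 1/(-42574349/499) = -499/42574349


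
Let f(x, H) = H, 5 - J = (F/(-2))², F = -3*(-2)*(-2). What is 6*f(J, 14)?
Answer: 84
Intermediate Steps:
F = -12 (F = 6*(-2) = -12)
J = -31 (J = 5 - (-12/(-2))² = 5 - (-12*(-½))² = 5 - 1*6² = 5 - 1*36 = 5 - 36 = -31)
6*f(J, 14) = 6*14 = 84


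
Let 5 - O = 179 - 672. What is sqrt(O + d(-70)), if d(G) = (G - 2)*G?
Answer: sqrt(5538) ≈ 74.418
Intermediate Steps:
O = 498 (O = 5 - (179 - 672) = 5 - 1*(-493) = 5 + 493 = 498)
d(G) = G*(-2 + G) (d(G) = (-2 + G)*G = G*(-2 + G))
sqrt(O + d(-70)) = sqrt(498 - 70*(-2 - 70)) = sqrt(498 - 70*(-72)) = sqrt(498 + 5040) = sqrt(5538)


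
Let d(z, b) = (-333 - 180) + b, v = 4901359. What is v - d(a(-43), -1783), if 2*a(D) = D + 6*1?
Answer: 4903655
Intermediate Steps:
a(D) = 3 + D/2 (a(D) = (D + 6*1)/2 = (D + 6)/2 = (6 + D)/2 = 3 + D/2)
d(z, b) = -513 + b
v - d(a(-43), -1783) = 4901359 - (-513 - 1783) = 4901359 - 1*(-2296) = 4901359 + 2296 = 4903655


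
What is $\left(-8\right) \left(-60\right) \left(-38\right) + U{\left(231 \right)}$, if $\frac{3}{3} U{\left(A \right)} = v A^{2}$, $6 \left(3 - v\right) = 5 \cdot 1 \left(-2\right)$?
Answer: $230778$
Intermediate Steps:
$v = \frac{14}{3}$ ($v = 3 - \frac{5 \cdot 1 \left(-2\right)}{6} = 3 - \frac{5 \left(-2\right)}{6} = 3 - - \frac{5}{3} = 3 + \frac{5}{3} = \frac{14}{3} \approx 4.6667$)
$U{\left(A \right)} = \frac{14 A^{2}}{3}$
$\left(-8\right) \left(-60\right) \left(-38\right) + U{\left(231 \right)} = \left(-8\right) \left(-60\right) \left(-38\right) + \frac{14 \cdot 231^{2}}{3} = 480 \left(-38\right) + \frac{14}{3} \cdot 53361 = -18240 + 249018 = 230778$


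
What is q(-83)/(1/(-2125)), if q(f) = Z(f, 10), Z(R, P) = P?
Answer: -21250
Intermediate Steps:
q(f) = 10
q(-83)/(1/(-2125)) = 10/(1/(-2125)) = 10/(-1/2125) = 10*(-2125) = -21250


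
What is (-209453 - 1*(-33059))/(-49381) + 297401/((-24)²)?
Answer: 14787561725/28443456 ≈ 519.89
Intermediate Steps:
(-209453 - 1*(-33059))/(-49381) + 297401/((-24)²) = (-209453 + 33059)*(-1/49381) + 297401/576 = -176394*(-1/49381) + 297401*(1/576) = 176394/49381 + 297401/576 = 14787561725/28443456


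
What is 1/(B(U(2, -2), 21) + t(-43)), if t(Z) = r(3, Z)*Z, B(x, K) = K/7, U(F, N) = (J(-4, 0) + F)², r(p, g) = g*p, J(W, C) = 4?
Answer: 1/5550 ≈ 0.00018018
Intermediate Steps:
U(F, N) = (4 + F)²
B(x, K) = K/7 (B(x, K) = K*(⅐) = K/7)
t(Z) = 3*Z² (t(Z) = (Z*3)*Z = (3*Z)*Z = 3*Z²)
1/(B(U(2, -2), 21) + t(-43)) = 1/((⅐)*21 + 3*(-43)²) = 1/(3 + 3*1849) = 1/(3 + 5547) = 1/5550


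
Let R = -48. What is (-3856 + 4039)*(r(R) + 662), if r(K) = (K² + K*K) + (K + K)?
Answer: 946842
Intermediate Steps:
r(K) = 2*K + 2*K² (r(K) = (K² + K²) + 2*K = 2*K² + 2*K = 2*K + 2*K²)
(-3856 + 4039)*(r(R) + 662) = (-3856 + 4039)*(2*(-48)*(1 - 48) + 662) = 183*(2*(-48)*(-47) + 662) = 183*(4512 + 662) = 183*5174 = 946842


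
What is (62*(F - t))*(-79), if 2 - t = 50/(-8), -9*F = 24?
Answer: 320819/6 ≈ 53470.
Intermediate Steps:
F = -8/3 (F = -1/9*24 = -8/3 ≈ -2.6667)
t = 33/4 (t = 2 - 50/(-8) = 2 - 50*(-1)/8 = 2 - 1*(-25/4) = 2 + 25/4 = 33/4 ≈ 8.2500)
(62*(F - t))*(-79) = (62*(-8/3 - 1*33/4))*(-79) = (62*(-8/3 - 33/4))*(-79) = (62*(-131/12))*(-79) = -4061/6*(-79) = 320819/6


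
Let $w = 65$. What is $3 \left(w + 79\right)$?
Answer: $432$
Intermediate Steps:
$3 \left(w + 79\right) = 3 \left(65 + 79\right) = 3 \cdot 144 = 432$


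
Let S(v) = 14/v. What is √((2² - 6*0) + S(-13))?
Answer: √494/13 ≈ 1.7097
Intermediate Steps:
√((2² - 6*0) + S(-13)) = √((2² - 6*0) + 14/(-13)) = √((4 + 0) + 14*(-1/13)) = √(4 - 14/13) = √(38/13) = √494/13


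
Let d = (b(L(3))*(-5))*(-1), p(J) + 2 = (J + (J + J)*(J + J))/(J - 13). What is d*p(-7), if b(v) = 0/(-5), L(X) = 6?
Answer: 0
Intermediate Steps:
b(v) = 0 (b(v) = 0*(-⅕) = 0)
p(J) = -2 + (J + 4*J²)/(-13 + J) (p(J) = -2 + (J + (J + J)*(J + J))/(J - 13) = -2 + (J + (2*J)*(2*J))/(-13 + J) = -2 + (J + 4*J²)/(-13 + J))
d = 0 (d = (0*(-5))*(-1) = 0*(-1) = 0)
d*p(-7) = 0*((26 - 1*(-7) + 4*(-7)²)/(-13 - 7)) = 0*((26 + 7 + 4*49)/(-20)) = 0*(-(26 + 7 + 196)/20) = 0*(-1/20*229) = 0*(-229/20) = 0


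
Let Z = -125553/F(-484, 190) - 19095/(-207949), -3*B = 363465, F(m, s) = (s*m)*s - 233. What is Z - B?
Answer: 146735647680353689/1211138853239 ≈ 1.2116e+5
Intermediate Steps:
F(m, s) = -233 + m*s**2 (F(m, s) = (m*s)*s - 233 = m*s**2 - 233 = -233 + m*s**2)
B = -121155 (B = -1/3*363465 = -121155)
Z = 119916182644/1211138853239 (Z = -125553/(-233 - 484*190**2) - 19095/(-207949) = -125553/(-233 - 484*36100) - 19095*(-1/207949) = -125553/(-233 - 17472400) + 19095/207949 = -125553/(-17472633) + 19095/207949 = -125553*(-1/17472633) + 19095/207949 = 41851/5824211 + 19095/207949 = 119916182644/1211138853239 ≈ 0.099011)
Z - B = 119916182644/1211138853239 - 1*(-121155) = 119916182644/1211138853239 + 121155 = 146735647680353689/1211138853239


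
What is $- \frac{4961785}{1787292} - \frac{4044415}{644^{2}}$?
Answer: $- \frac{2321595359485}{185313583728} \approx -12.528$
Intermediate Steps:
$- \frac{4961785}{1787292} - \frac{4044415}{644^{2}} = \left(-4961785\right) \frac{1}{1787292} - \frac{4044415}{414736} = - \frac{4961785}{1787292} - \frac{4044415}{414736} = - \frac{2321595359485}{185313583728}$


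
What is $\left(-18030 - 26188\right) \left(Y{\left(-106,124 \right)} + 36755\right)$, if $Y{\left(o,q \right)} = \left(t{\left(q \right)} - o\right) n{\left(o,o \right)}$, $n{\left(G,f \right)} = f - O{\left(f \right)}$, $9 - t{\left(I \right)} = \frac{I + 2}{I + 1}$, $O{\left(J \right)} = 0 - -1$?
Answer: $- \frac{135737409576}{125} \approx -1.0859 \cdot 10^{9}$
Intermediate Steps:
$O{\left(J \right)} = 1$ ($O{\left(J \right)} = 0 + 1 = 1$)
$t{\left(I \right)} = 9 - \frac{2 + I}{1 + I}$ ($t{\left(I \right)} = 9 - \frac{I + 2}{I + 1} = 9 - \frac{2 + I}{1 + I}$)
$n{\left(G,f \right)} = -1 + f$ ($n{\left(G,f \right)} = f - 1 = -1 + f$)
$Y{\left(o,q \right)} = \left(-1 + o\right) \left(- o + \frac{7 + 8 q}{1 + q}\right)$ ($Y{\left(o,q \right)} = \left(\frac{7 + 8 q}{1 + q} - o\right) \left(-1 + o\right) = \left(- o + \frac{7 + 8 q}{1 + q}\right) \left(-1 + o\right) = \left(-1 + o\right) \left(- o + \frac{7 + 8 q}{1 + q}\right)$)
$\left(-18030 - 26188\right) \left(Y{\left(-106,124 \right)} + 36755\right) = \left(-18030 - 26188\right) \left(\frac{\left(-1 - 106\right) \left(7 + 8 \cdot 124 - - 106 \left(1 + 124\right)\right)}{1 + 124} + 36755\right) = - 44218 \left(\frac{1}{125} \left(-107\right) \left(7 + 992 - \left(-106\right) 125\right) + 36755\right) = - 44218 \left(\frac{1}{125} \left(-107\right) \left(7 + 992 + 13250\right) + 36755\right) = - 44218 \left(\frac{1}{125} \left(-107\right) 14249 + 36755\right) = - 44218 \left(- \frac{1524643}{125} + 36755\right) = \left(-44218\right) \frac{3069732}{125} = - \frac{135737409576}{125}$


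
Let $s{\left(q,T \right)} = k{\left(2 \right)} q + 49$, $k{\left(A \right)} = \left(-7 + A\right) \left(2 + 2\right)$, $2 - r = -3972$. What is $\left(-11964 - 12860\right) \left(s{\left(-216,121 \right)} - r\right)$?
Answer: $-9805480$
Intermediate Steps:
$r = 3974$ ($r = 2 - -3972 = 2 + 3972 = 3974$)
$k{\left(A \right)} = -28 + 4 A$ ($k{\left(A \right)} = \left(-7 + A\right) 4 = -28 + 4 A$)
$s{\left(q,T \right)} = 49 - 20 q$ ($s{\left(q,T \right)} = \left(-28 + 4 \cdot 2\right) q + 49 = \left(-28 + 8\right) q + 49 = - 20 q + 49 = 49 - 20 q$)
$\left(-11964 - 12860\right) \left(s{\left(-216,121 \right)} - r\right) = \left(-11964 - 12860\right) \left(\left(49 - -4320\right) - 3974\right) = - 24824 \left(\left(49 + 4320\right) - 3974\right) = - 24824 \left(4369 - 3974\right) = \left(-24824\right) 395 = -9805480$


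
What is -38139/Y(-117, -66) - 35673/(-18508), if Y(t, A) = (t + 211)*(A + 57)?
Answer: 122675995/2609628 ≈ 47.009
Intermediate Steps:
Y(t, A) = (57 + A)*(211 + t) (Y(t, A) = (211 + t)*(57 + A) = (57 + A)*(211 + t))
-38139/Y(-117, -66) - 35673/(-18508) = -38139/(12027 + 57*(-117) + 211*(-66) - 66*(-117)) - 35673/(-18508) = -38139/(12027 - 6669 - 13926 + 7722) - 35673*(-1/18508) = -38139/(-846) + 35673/18508 = -38139*(-1/846) + 35673/18508 = 12713/282 + 35673/18508 = 122675995/2609628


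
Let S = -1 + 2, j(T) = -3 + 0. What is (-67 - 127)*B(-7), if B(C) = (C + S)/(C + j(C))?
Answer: -582/5 ≈ -116.40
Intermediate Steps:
j(T) = -3
S = 1
B(C) = (1 + C)/(-3 + C) (B(C) = (C + 1)/(C - 3) = (1 + C)/(-3 + C))
(-67 - 127)*B(-7) = (-67 - 127)*((1 - 7)/(-3 - 7)) = -194*(-6)/(-10) = -(-97)*(-6)/5 = -194*⅗ = -582/5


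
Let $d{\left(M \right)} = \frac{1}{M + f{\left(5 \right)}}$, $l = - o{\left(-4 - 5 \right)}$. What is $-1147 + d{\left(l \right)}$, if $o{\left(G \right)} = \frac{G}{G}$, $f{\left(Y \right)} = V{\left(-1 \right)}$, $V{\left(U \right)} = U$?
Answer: $- \frac{2295}{2} \approx -1147.5$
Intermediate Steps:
$f{\left(Y \right)} = -1$
$o{\left(G \right)} = 1$
$l = -1$ ($l = \left(-1\right) 1 = -1$)
$d{\left(M \right)} = \frac{1}{-1 + M}$ ($d{\left(M \right)} = \frac{1}{M - 1} = \frac{1}{-1 + M}$)
$-1147 + d{\left(l \right)} = -1147 + \frac{1}{-1 - 1} = -1147 + \frac{1}{-2} = -1147 - \frac{1}{2} = - \frac{2295}{2}$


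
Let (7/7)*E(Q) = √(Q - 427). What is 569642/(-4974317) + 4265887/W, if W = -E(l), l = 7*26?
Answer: -569642/4974317 + 4265887*I*√5/35 ≈ -0.11452 + 2.7254e+5*I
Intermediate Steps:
l = 182
E(Q) = √(-427 + Q) (E(Q) = √(Q - 427) = √(-427 + Q))
W = -7*I*√5 (W = -√(-427 + 182) = -√(-245) = -7*I*√5 ≈ -15.652*I)
569642/(-4974317) + 4265887/W = 569642/(-4974317) + 4265887/((-7*I*√5)) = 569642*(-1/4974317) + 4265887*(I*√5/35) = -569642/4974317 + 4265887*I*√5/35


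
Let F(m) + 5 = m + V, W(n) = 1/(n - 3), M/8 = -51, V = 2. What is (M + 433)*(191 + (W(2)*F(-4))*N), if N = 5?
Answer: 5650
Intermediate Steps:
M = -408 (M = 8*(-51) = -408)
W(n) = 1/(-3 + n)
F(m) = -3 + m (F(m) = -5 + (m + 2) = -5 + (2 + m) = -3 + m)
(M + 433)*(191 + (W(2)*F(-4))*N) = (-408 + 433)*(191 + ((-3 - 4)/(-3 + 2))*5) = 25*(191 + (-7/(-1))*5) = 25*(191 - 1*(-7)*5) = 25*(191 + 7*5) = 25*(191 + 35) = 25*226 = 5650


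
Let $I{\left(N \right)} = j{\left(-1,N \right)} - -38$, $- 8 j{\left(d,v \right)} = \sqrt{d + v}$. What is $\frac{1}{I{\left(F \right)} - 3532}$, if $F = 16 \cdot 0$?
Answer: $- \frac{223616}{781314305} + \frac{8 i}{781314305} \approx -0.0002862 + 1.0239 \cdot 10^{-8} i$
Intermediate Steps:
$F = 0$
$j{\left(d,v \right)} = - \frac{\sqrt{d + v}}{8}$
$I{\left(N \right)} = 38 - \frac{\sqrt{-1 + N}}{8}$ ($I{\left(N \right)} = - \frac{\sqrt{-1 + N}}{8} - -38 = - \frac{\sqrt{-1 + N}}{8} + 38 = 38 - \frac{\sqrt{-1 + N}}{8}$)
$\frac{1}{I{\left(F \right)} - 3532} = \frac{1}{\left(38 - \frac{\sqrt{-1 + 0}}{8}\right) - 3532} = \frac{1}{\left(38 - \frac{\sqrt{-1}}{8}\right) - 3532} = \frac{1}{\left(38 - \frac{i}{8}\right) - 3532} = \frac{1}{-3494 - \frac{i}{8}} = \frac{64 \left(-3494 + \frac{i}{8}\right)}{781314305}$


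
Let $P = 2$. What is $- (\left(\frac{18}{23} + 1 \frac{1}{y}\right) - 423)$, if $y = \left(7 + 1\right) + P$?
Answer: $\frac{97087}{230} \approx 422.12$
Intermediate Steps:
$y = 10$ ($y = \left(7 + 1\right) + 2 = 8 + 2 = 10$)
$- (\left(\frac{18}{23} + 1 \frac{1}{y}\right) - 423) = - (\left(\frac{18}{23} + 1 \cdot \frac{1}{10}\right) - 423) = - (\left(18 \cdot \frac{1}{23} + 1 \cdot \frac{1}{10}\right) - 423) = - (\left(\frac{18}{23} + \frac{1}{10}\right) - 423) = - (\frac{203}{230} - 423) = \left(-1\right) \left(- \frac{97087}{230}\right) = \frac{97087}{230}$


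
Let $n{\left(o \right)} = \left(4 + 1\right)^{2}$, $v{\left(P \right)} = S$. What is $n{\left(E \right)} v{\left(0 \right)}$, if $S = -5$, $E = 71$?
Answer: $-125$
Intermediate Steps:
$v{\left(P \right)} = -5$
$n{\left(o \right)} = 25$ ($n{\left(o \right)} = 5^{2} = 25$)
$n{\left(E \right)} v{\left(0 \right)} = 25 \left(-5\right) = -125$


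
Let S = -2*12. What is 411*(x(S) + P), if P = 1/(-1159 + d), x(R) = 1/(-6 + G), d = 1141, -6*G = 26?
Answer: -11645/186 ≈ -62.608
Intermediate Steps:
G = -13/3 (G = -⅙*26 = -13/3 ≈ -4.3333)
S = -24
x(R) = -3/31 (x(R) = 1/(-6 - 13/3) = 1/(-31/3) = -3/31)
P = -1/18 (P = 1/(-1159 + 1141) = 1/(-18) = -1/18 ≈ -0.055556)
411*(x(S) + P) = 411*(-3/31 - 1/18) = 411*(-85/558) = -11645/186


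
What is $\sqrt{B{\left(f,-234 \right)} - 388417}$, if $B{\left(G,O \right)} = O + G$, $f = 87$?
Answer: $2 i \sqrt{97141} \approx 623.35 i$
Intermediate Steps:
$B{\left(G,O \right)} = G + O$
$\sqrt{B{\left(f,-234 \right)} - 388417} = \sqrt{\left(87 - 234\right) - 388417} = \sqrt{-147 - 388417} = \sqrt{-388564} = 2 i \sqrt{97141}$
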